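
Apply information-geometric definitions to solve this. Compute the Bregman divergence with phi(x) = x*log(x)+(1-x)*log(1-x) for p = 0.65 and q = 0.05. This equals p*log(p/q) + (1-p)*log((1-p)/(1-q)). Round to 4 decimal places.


Bregman divergence with negative entropy generator:
D = p*log(p/q) + (1-p)*log((1-p)/(1-q)).
p = 0.65, q = 0.05.
p*log(p/q) = 0.65*log(0.65/0.05) = 1.667217.
(1-p)*log((1-p)/(1-q)) = 0.35*log(0.35/0.95) = -0.349485.
D = 1.667217 + -0.349485 = 1.3177

1.3177


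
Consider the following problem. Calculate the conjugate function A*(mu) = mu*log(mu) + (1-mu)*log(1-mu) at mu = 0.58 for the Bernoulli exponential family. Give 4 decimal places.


Legendre transform for Bernoulli:
A*(mu) = mu*log(mu) + (1-mu)*log(1-mu).
mu = 0.58, 1-mu = 0.42.
mu*log(mu) = 0.58*log(0.58) = -0.315942.
(1-mu)*log(1-mu) = 0.42*log(0.42) = -0.36435.
A* = -0.315942 + -0.36435 = -0.6803

-0.6803


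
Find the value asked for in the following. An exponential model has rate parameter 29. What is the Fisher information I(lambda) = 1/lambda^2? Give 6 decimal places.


Fisher information for exponential: I(lambda) = 1/lambda^2.
lambda = 29, lambda^2 = 841.
I = 1/841 = 0.001189

0.001189


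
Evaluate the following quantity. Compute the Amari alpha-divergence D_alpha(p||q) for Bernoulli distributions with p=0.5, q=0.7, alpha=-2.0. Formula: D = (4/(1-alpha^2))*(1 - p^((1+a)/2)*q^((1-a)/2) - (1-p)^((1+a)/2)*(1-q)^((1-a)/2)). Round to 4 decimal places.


Amari alpha-divergence:
D = (4/(1-alpha^2))*(1 - p^((1+a)/2)*q^((1-a)/2) - (1-p)^((1+a)/2)*(1-q)^((1-a)/2)).
alpha = -2.0, p = 0.5, q = 0.7.
e1 = (1+alpha)/2 = -0.5, e2 = (1-alpha)/2 = 1.5.
t1 = p^e1 * q^e2 = 0.5^-0.5 * 0.7^1.5 = 0.828251.
t2 = (1-p)^e1 * (1-q)^e2 = 0.5^-0.5 * 0.3^1.5 = 0.232379.
4/(1-alpha^2) = -1.333333.
D = -1.333333*(1 - 0.828251 - 0.232379) = 0.0808

0.0808


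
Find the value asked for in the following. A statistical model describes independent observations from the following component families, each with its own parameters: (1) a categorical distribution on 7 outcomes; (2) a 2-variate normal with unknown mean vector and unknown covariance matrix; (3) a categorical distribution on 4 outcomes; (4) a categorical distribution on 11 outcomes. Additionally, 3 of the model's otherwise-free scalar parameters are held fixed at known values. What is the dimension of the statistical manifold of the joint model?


The dimension of a statistical manifold equals the number of free
(independent) real parameters of the model. For a product of independent
blocks the parameter counts add.
- categorical on 7 outcomes (probabilities sum to 1): 7-1 = 6.
- 2-variate normal: 2 (mean) + 2*3/2 = 3 (symmetric covariance) = 5.
- categorical on 4 outcomes (probabilities sum to 1): 4-1 = 3.
- categorical on 11 outcomes (probabilities sum to 1): 11-1 = 10.
Total = 6 + 5 + 3 + 10 = 24.
3 parameter(s) fixed at known values: 24 - 3 = 21.
Dimension = 21

21


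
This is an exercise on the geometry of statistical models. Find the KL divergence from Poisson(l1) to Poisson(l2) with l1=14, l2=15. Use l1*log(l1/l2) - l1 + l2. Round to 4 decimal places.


KL divergence for Poisson:
KL = l1*log(l1/l2) - l1 + l2.
l1 = 14, l2 = 15.
log(14/15) = -0.068993.
l1*log(l1/l2) = 14 * -0.068993 = -0.9659.
KL = -0.9659 - 14 + 15 = 0.0341

0.0341


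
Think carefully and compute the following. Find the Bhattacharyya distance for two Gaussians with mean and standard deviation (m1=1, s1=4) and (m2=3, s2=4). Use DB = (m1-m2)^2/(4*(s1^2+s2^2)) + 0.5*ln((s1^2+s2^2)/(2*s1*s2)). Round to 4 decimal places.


Bhattacharyya distance between two Gaussians:
DB = (m1-m2)^2/(4*(s1^2+s2^2)) + (1/2)*ln((s1^2+s2^2)/(2*s1*s2)).
(m1-m2)^2 = (-2)^2 = 4.
s1^2+s2^2 = 16 + 16 = 32.
term1 = 4/128 = 0.03125.
term2 = 0.5*ln(32/32.0) = 0.0.
DB = 0.03125 + 0.0 = 0.0313

0.0313


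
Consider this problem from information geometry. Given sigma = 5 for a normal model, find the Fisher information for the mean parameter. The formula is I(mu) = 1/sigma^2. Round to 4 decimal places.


The Fisher information for the mean of a normal distribution is I(mu) = 1/sigma^2.
sigma = 5, so sigma^2 = 25.
I(mu) = 1/25 = 0.0400

0.0400


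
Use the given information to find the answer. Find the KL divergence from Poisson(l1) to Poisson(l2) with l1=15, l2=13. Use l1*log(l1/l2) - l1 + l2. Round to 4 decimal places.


KL divergence for Poisson:
KL = l1*log(l1/l2) - l1 + l2.
l1 = 15, l2 = 13.
log(15/13) = 0.143101.
l1*log(l1/l2) = 15 * 0.143101 = 2.146513.
KL = 2.146513 - 15 + 13 = 0.1465

0.1465


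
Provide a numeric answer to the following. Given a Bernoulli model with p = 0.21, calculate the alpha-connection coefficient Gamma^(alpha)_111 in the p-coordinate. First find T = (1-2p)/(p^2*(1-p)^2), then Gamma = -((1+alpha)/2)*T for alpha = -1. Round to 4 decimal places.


Skewness (Amari-Chentsov) tensor: T = (1-2p)/(p^2*(1-p)^2).
p = 0.21, 1-2p = 0.58, p^2 = 0.0441, (1-p)^2 = 0.6241.
T = 0.58/(0.0441 * 0.6241) = 21.07343.
In the p-coordinate, Gamma^(alpha) = Gamma^(0) - (alpha/2)*T with Gamma^(0) = (1/2)*g'(p) = -T/2,
so Gamma^(alpha) = -((1+alpha)/2)*T.
alpha = -1, -(1+alpha)/2 = 0.0.
Gamma = 0.0 * 21.07343 = 0.0000

0.0000


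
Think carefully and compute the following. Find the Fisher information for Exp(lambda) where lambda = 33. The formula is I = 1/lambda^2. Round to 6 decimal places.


Fisher information for exponential: I(lambda) = 1/lambda^2.
lambda = 33, lambda^2 = 1089.
I = 1/1089 = 0.000918

0.000918


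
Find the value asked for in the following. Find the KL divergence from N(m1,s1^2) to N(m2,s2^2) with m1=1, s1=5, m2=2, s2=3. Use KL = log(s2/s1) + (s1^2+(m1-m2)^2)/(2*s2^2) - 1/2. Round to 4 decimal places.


KL divergence between normal distributions:
KL = log(s2/s1) + (s1^2 + (m1-m2)^2)/(2*s2^2) - 1/2.
log(3/5) = -0.510826.
(5^2 + (1-2)^2)/(2*3^2) = (25 + 1)/18 = 1.444444.
KL = -0.510826 + 1.444444 - 0.5 = 0.4336

0.4336


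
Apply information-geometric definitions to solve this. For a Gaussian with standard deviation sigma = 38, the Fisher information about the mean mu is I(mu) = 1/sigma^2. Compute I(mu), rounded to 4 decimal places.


The Fisher information for the mean of a normal distribution is I(mu) = 1/sigma^2.
sigma = 38, so sigma^2 = 1444.
I(mu) = 1/1444 = 0.0007

0.0007


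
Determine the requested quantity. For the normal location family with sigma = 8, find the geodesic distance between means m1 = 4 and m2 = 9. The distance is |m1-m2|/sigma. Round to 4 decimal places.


On the fixed-variance normal subfamily, geodesic distance = |m1-m2|/sigma.
|4 - 9| = 5.
sigma = 8.
d = 5/8 = 0.6250

0.6250


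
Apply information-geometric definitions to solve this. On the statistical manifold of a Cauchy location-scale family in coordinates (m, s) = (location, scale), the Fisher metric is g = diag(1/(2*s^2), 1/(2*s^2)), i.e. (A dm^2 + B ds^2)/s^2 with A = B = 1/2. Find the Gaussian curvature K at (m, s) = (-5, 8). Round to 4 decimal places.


The metric has the form g = (A dm^2 + B ds^2)/s^2 with A = 1/2, B = 1/2.
Substitute u = sqrt(A/B)*m: g = B*(du^2 + ds^2)/s^2, i.e. B times the
Poincare upper half-plane metric, which has constant Gaussian curvature -1.
Scaling a 2D metric by a constant c divides the Gaussian curvature by c,
so K = -1/B = -1/(1/2) = -2.0000 everywhere (the point (m, s) = (-5, 8) is irrelevant:
the curvature is constant).
The requested Gaussian curvature is K = -2.0000.

-2.0000


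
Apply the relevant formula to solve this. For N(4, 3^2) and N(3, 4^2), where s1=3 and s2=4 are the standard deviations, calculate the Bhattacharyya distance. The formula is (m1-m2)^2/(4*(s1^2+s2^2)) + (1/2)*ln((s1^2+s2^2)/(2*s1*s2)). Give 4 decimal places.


Bhattacharyya distance between two Gaussians:
DB = (m1-m2)^2/(4*(s1^2+s2^2)) + (1/2)*ln((s1^2+s2^2)/(2*s1*s2)).
(m1-m2)^2 = (1)^2 = 1.
s1^2+s2^2 = 9 + 16 = 25.
term1 = 1/100 = 0.01.
term2 = 0.5*ln(25/24.0) = 0.020411.
DB = 0.01 + 0.020411 = 0.0304

0.0304


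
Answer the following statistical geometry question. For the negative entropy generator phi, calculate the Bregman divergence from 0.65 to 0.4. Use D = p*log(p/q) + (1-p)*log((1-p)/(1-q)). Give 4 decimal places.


Bregman divergence with negative entropy generator:
D = p*log(p/q) + (1-p)*log((1-p)/(1-q)).
p = 0.65, q = 0.4.
p*log(p/q) = 0.65*log(0.65/0.4) = 0.31558.
(1-p)*log((1-p)/(1-q)) = 0.35*log(0.35/0.6) = -0.188649.
D = 0.31558 + -0.188649 = 0.1269

0.1269


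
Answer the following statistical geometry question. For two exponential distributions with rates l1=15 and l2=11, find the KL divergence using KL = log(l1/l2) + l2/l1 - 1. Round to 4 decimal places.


KL divergence for exponential family:
KL = log(l1/l2) + l2/l1 - 1.
log(15/11) = 0.310155.
11/15 = 0.733333.
KL = 0.310155 + 0.733333 - 1 = 0.0435

0.0435


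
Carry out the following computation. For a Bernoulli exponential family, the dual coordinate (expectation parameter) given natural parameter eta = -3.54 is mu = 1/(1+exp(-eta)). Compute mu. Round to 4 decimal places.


Dual coordinate (expectation parameter) for Bernoulli:
mu = 1/(1+exp(-eta)).
eta = -3.54.
exp(-eta) = exp(3.54) = 34.466919.
mu = 1/(1+34.466919) = 0.0282

0.0282


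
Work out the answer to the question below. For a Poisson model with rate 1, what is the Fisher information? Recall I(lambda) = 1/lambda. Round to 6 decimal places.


Fisher information for Poisson: I(lambda) = 1/lambda.
lambda = 1.
I(lambda) = 1/1 = 1.000000

1.000000


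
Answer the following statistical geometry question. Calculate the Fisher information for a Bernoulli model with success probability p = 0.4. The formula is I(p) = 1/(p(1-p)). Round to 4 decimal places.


For Bernoulli(p), Fisher information is I(p) = 1/(p*(1-p)).
p = 0.4, 1-p = 0.6.
p*(1-p) = 0.24.
I(p) = 1/0.24 = 4.1667

4.1667


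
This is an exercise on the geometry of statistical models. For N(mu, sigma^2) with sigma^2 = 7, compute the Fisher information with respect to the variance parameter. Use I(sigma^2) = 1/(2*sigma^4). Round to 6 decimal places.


Fisher information for variance: I(sigma^2) = 1/(2*sigma^4).
sigma^2 = 7, so sigma^4 = 49.
I = 1/(2*49) = 1/98 = 0.010204

0.010204


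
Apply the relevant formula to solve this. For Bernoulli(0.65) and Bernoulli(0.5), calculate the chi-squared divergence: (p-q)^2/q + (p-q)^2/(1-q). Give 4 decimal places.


Chi-squared divergence between Bernoulli distributions:
chi^2 = (p-q)^2/q + (p-q)^2/(1-q).
p = 0.65, q = 0.5, p-q = 0.15.
(p-q)^2 = 0.0225.
term1 = 0.0225/0.5 = 0.045.
term2 = 0.0225/0.5 = 0.045.
chi^2 = 0.045 + 0.045 = 0.0900

0.0900


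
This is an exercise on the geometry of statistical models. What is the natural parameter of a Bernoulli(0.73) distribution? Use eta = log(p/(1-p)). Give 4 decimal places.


Natural parameter for Bernoulli: eta = log(p/(1-p)).
p = 0.73, 1-p = 0.27.
p/(1-p) = 2.703704.
eta = log(2.703704) = 0.9946

0.9946


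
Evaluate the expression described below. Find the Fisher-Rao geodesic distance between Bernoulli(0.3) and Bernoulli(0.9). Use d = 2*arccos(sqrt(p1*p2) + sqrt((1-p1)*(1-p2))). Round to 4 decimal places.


Geodesic distance on Bernoulli manifold:
d(p1,p2) = 2*arccos(sqrt(p1*p2) + sqrt((1-p1)*(1-p2))).
sqrt(p1*p2) = sqrt(0.3*0.9) = 0.519615.
sqrt((1-p1)*(1-p2)) = sqrt(0.7*0.1) = 0.264575.
arg = 0.519615 + 0.264575 = 0.78419.
d = 2*arccos(0.78419) = 1.3388

1.3388


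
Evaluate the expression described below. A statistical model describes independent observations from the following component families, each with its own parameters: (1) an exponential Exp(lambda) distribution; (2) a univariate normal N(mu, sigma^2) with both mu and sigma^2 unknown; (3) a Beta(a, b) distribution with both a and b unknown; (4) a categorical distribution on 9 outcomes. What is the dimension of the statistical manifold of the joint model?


The dimension of a statistical manifold equals the number of free
(independent) real parameters of the model. For a product of independent
blocks the parameter counts add.
- exponential (lambda): 1.
- normal (mu, sigma^2): 2.
- Beta (a, b): 2.
- categorical on 9 outcomes (probabilities sum to 1): 9-1 = 8.
Total = 1 + 2 + 2 + 8 = 13.
Dimension = 13

13


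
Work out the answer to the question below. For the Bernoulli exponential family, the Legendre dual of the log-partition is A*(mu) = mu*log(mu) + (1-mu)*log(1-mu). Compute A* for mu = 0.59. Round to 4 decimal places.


Legendre transform for Bernoulli:
A*(mu) = mu*log(mu) + (1-mu)*log(1-mu).
mu = 0.59, 1-mu = 0.41.
mu*log(mu) = 0.59*log(0.59) = -0.311303.
(1-mu)*log(1-mu) = 0.41*log(0.41) = -0.365555.
A* = -0.311303 + -0.365555 = -0.6769

-0.6769


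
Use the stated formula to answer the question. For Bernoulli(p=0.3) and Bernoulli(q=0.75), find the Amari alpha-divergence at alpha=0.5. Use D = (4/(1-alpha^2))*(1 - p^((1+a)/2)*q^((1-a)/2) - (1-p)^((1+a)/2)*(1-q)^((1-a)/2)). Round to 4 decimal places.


Amari alpha-divergence:
D = (4/(1-alpha^2))*(1 - p^((1+a)/2)*q^((1-a)/2) - (1-p)^((1+a)/2)*(1-q)^((1-a)/2)).
alpha = 0.5, p = 0.3, q = 0.75.
e1 = (1+alpha)/2 = 0.75, e2 = (1-alpha)/2 = 0.25.
t1 = p^e1 * q^e2 = 0.3^0.75 * 0.75^0.25 = 0.37723.
t2 = (1-p)^e1 * (1-q)^e2 = 0.7^0.75 * 0.25^0.25 = 0.541139.
4/(1-alpha^2) = 5.333333.
D = 5.333333*(1 - 0.37723 - 0.541139) = 0.4354

0.4354


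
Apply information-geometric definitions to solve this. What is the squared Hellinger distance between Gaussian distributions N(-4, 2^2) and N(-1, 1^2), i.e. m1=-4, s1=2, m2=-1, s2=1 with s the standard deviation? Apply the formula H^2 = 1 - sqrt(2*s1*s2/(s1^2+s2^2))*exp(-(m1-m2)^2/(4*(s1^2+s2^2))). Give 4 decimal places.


Squared Hellinger distance for Gaussians:
H^2 = 1 - sqrt(2*s1*s2/(s1^2+s2^2)) * exp(-(m1-m2)^2/(4*(s1^2+s2^2))).
s1^2 = 4, s2^2 = 1, s1^2+s2^2 = 5.
sqrt(2*2*1/(5)) = 0.894427.
(m1-m2)^2 = (-3)^2 = 9.
exp(-9/(4*5)) = exp(-0.45) = 0.637628.
H^2 = 1 - 0.894427*0.637628 = 0.4297

0.4297


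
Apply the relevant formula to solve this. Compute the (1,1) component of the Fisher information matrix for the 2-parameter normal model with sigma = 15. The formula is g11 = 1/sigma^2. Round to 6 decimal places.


For the 2-parameter normal family, the Fisher metric has:
  g11 = 1/sigma^2, g22 = 2/sigma^2.
sigma = 15, sigma^2 = 225.
g11 = 0.004444

0.004444


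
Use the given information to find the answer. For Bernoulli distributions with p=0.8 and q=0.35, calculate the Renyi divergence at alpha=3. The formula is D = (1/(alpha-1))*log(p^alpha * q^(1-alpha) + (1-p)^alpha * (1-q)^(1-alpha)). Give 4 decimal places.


Renyi divergence of order alpha between Bernoulli distributions:
D = (1/(alpha-1))*log(p^alpha * q^(1-alpha) + (1-p)^alpha * (1-q)^(1-alpha)).
alpha = 3, p = 0.8, q = 0.35.
p^alpha * q^(1-alpha) = 0.8^3 * 0.35^-2 = 4.179592.
(1-p)^alpha * (1-q)^(1-alpha) = 0.2^3 * 0.65^-2 = 0.018935.
sum = 4.179592 + 0.018935 = 4.198527.
D = (1/2)*log(4.198527) = 0.7174

0.7174


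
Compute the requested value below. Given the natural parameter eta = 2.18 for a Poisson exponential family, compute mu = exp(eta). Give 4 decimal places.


Expectation parameter for Poisson exponential family:
mu = exp(eta).
eta = 2.18.
mu = exp(2.18) = 8.8463

8.8463


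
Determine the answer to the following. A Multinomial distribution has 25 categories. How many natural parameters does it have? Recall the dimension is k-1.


Exponential family dimension calculation:
For Multinomial with k=25 categories, dim = k-1 = 24.

24


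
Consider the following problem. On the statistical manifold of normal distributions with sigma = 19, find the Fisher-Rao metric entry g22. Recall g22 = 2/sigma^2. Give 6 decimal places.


For the 2-parameter normal family, the Fisher metric has:
  g11 = 1/sigma^2, g22 = 2/sigma^2.
sigma = 19, sigma^2 = 361.
g22 = 0.005540

0.005540


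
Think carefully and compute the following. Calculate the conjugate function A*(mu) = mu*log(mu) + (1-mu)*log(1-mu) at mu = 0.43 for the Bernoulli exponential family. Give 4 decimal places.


Legendre transform for Bernoulli:
A*(mu) = mu*log(mu) + (1-mu)*log(1-mu).
mu = 0.43, 1-mu = 0.57.
mu*log(mu) = 0.43*log(0.43) = -0.362907.
(1-mu)*log(1-mu) = 0.57*log(0.57) = -0.320408.
A* = -0.362907 + -0.320408 = -0.6833

-0.6833


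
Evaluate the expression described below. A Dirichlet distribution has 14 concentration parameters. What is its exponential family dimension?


Exponential family dimension calculation:
Dirichlet with 14 components has 14 natural parameters.

14


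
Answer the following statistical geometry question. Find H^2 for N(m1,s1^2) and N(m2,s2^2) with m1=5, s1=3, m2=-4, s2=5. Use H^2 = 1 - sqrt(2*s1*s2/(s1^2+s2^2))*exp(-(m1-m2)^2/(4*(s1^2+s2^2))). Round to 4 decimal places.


Squared Hellinger distance for Gaussians:
H^2 = 1 - sqrt(2*s1*s2/(s1^2+s2^2)) * exp(-(m1-m2)^2/(4*(s1^2+s2^2))).
s1^2 = 9, s2^2 = 25, s1^2+s2^2 = 34.
sqrt(2*3*5/(34)) = 0.939336.
(m1-m2)^2 = (9)^2 = 81.
exp(-81/(4*34)) = exp(-0.595588) = 0.551238.
H^2 = 1 - 0.939336*0.551238 = 0.4822

0.4822


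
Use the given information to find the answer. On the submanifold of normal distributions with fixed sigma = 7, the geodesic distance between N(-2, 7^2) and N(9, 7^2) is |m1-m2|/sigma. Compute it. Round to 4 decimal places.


On the fixed-variance normal subfamily, geodesic distance = |m1-m2|/sigma.
|-2 - 9| = 11.
sigma = 7.
d = 11/7 = 1.5714

1.5714


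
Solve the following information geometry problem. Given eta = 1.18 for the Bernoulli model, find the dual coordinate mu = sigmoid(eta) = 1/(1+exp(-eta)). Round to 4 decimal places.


Dual coordinate (expectation parameter) for Bernoulli:
mu = 1/(1+exp(-eta)).
eta = 1.18.
exp(-eta) = exp(-1.18) = 0.307279.
mu = 1/(1+0.307279) = 0.7649

0.7649


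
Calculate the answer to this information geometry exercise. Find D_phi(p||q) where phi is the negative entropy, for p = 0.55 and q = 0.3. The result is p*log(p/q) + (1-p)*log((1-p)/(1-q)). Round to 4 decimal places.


Bregman divergence with negative entropy generator:
D = p*log(p/q) + (1-p)*log((1-p)/(1-q)).
p = 0.55, q = 0.3.
p*log(p/q) = 0.55*log(0.55/0.3) = 0.333375.
(1-p)*log((1-p)/(1-q)) = 0.45*log(0.45/0.7) = -0.198825.
D = 0.333375 + -0.198825 = 0.1345

0.1345


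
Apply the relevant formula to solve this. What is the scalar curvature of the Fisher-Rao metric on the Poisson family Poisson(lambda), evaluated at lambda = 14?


This family has a single free parameter, so its statistical manifold
is 1-dimensional. The Riemann curvature tensor of any 1-dimensional
Riemannian manifold vanishes identically, so R = 0.

0


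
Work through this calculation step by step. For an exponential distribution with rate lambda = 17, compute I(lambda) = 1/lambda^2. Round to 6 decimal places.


Fisher information for exponential: I(lambda) = 1/lambda^2.
lambda = 17, lambda^2 = 289.
I = 1/289 = 0.003460

0.003460


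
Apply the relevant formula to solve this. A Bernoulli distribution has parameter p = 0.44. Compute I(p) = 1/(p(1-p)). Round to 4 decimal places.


For Bernoulli(p), Fisher information is I(p) = 1/(p*(1-p)).
p = 0.44, 1-p = 0.56.
p*(1-p) = 0.2464.
I(p) = 1/0.2464 = 4.0584

4.0584


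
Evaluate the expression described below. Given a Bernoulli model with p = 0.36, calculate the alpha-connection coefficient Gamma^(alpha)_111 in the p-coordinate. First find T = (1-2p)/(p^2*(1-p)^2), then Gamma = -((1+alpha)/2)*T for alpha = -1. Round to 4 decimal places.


Skewness (Amari-Chentsov) tensor: T = (1-2p)/(p^2*(1-p)^2).
p = 0.36, 1-2p = 0.28, p^2 = 0.1296, (1-p)^2 = 0.4096.
T = 0.28/(0.1296 * 0.4096) = 5.274643.
In the p-coordinate, Gamma^(alpha) = Gamma^(0) - (alpha/2)*T with Gamma^(0) = (1/2)*g'(p) = -T/2,
so Gamma^(alpha) = -((1+alpha)/2)*T.
alpha = -1, -(1+alpha)/2 = 0.0.
Gamma = 0.0 * 5.274643 = 0.0000

0.0000


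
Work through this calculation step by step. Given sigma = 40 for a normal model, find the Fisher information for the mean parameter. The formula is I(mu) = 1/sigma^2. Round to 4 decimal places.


The Fisher information for the mean of a normal distribution is I(mu) = 1/sigma^2.
sigma = 40, so sigma^2 = 1600.
I(mu) = 1/1600 = 0.0006

0.0006


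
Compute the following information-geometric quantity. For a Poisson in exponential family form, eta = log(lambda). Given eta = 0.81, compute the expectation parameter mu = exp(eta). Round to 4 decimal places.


Expectation parameter for Poisson exponential family:
mu = exp(eta).
eta = 0.81.
mu = exp(0.81) = 2.2479

2.2479


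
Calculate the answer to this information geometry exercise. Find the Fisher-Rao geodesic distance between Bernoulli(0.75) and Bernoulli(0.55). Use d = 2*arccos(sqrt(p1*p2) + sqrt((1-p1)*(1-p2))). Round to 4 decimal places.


Geodesic distance on Bernoulli manifold:
d(p1,p2) = 2*arccos(sqrt(p1*p2) + sqrt((1-p1)*(1-p2))).
sqrt(p1*p2) = sqrt(0.75*0.55) = 0.642262.
sqrt((1-p1)*(1-p2)) = sqrt(0.25*0.45) = 0.33541.
arg = 0.642262 + 0.33541 = 0.977672.
d = 2*arccos(0.977672) = 0.4234

0.4234


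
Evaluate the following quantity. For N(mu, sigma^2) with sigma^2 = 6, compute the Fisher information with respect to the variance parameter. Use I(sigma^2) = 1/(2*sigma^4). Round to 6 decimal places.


Fisher information for variance: I(sigma^2) = 1/(2*sigma^4).
sigma^2 = 6, so sigma^4 = 36.
I = 1/(2*36) = 1/72 = 0.013889

0.013889


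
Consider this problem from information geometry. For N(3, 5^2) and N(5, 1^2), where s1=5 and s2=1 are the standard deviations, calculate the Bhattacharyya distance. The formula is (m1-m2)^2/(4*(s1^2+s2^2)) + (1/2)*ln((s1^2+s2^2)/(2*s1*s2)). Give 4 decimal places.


Bhattacharyya distance between two Gaussians:
DB = (m1-m2)^2/(4*(s1^2+s2^2)) + (1/2)*ln((s1^2+s2^2)/(2*s1*s2)).
(m1-m2)^2 = (-2)^2 = 4.
s1^2+s2^2 = 25 + 1 = 26.
term1 = 4/104 = 0.038462.
term2 = 0.5*ln(26/10.0) = 0.477756.
DB = 0.038462 + 0.477756 = 0.5162

0.5162


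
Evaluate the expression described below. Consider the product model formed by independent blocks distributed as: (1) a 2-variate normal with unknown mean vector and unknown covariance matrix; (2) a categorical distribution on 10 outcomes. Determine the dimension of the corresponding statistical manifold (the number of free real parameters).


The dimension of a statistical manifold equals the number of free
(independent) real parameters of the model. For a product of independent
blocks the parameter counts add.
- 2-variate normal: 2 (mean) + 2*3/2 = 3 (symmetric covariance) = 5.
- categorical on 10 outcomes (probabilities sum to 1): 10-1 = 9.
Total = 5 + 9 = 14.
Dimension = 14

14


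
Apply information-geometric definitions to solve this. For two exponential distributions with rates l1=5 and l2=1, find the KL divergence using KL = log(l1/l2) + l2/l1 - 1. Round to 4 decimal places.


KL divergence for exponential family:
KL = log(l1/l2) + l2/l1 - 1.
log(5/1) = 1.609438.
1/5 = 0.2.
KL = 1.609438 + 0.2 - 1 = 0.8094

0.8094


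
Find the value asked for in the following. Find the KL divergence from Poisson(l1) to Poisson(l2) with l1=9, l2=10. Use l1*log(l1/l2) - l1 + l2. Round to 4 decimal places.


KL divergence for Poisson:
KL = l1*log(l1/l2) - l1 + l2.
l1 = 9, l2 = 10.
log(9/10) = -0.105361.
l1*log(l1/l2) = 9 * -0.105361 = -0.948245.
KL = -0.948245 - 9 + 10 = 0.0518

0.0518


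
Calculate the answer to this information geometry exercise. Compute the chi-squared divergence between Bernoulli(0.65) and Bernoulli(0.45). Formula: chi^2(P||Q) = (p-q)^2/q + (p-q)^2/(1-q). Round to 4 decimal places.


Chi-squared divergence between Bernoulli distributions:
chi^2 = (p-q)^2/q + (p-q)^2/(1-q).
p = 0.65, q = 0.45, p-q = 0.2.
(p-q)^2 = 0.04.
term1 = 0.04/0.45 = 0.088889.
term2 = 0.04/0.55 = 0.072727.
chi^2 = 0.088889 + 0.072727 = 0.1616

0.1616


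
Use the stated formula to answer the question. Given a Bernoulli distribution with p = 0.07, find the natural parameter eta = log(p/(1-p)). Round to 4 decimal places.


Natural parameter for Bernoulli: eta = log(p/(1-p)).
p = 0.07, 1-p = 0.93.
p/(1-p) = 0.075269.
eta = log(0.075269) = -2.5867

-2.5867


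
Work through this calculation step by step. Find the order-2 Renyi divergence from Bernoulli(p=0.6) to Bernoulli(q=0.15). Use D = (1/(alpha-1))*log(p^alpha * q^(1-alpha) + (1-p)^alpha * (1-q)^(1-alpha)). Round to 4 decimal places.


Renyi divergence of order alpha between Bernoulli distributions:
D = (1/(alpha-1))*log(p^alpha * q^(1-alpha) + (1-p)^alpha * (1-q)^(1-alpha)).
alpha = 2, p = 0.6, q = 0.15.
p^alpha * q^(1-alpha) = 0.6^2 * 0.15^-1 = 2.4.
(1-p)^alpha * (1-q)^(1-alpha) = 0.4^2 * 0.85^-1 = 0.188235.
sum = 2.4 + 0.188235 = 2.588235.
D = (1/1)*log(2.588235) = 0.9510

0.9510


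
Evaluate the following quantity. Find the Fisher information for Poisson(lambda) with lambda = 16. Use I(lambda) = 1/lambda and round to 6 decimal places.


Fisher information for Poisson: I(lambda) = 1/lambda.
lambda = 16.
I(lambda) = 1/16 = 0.062500

0.062500


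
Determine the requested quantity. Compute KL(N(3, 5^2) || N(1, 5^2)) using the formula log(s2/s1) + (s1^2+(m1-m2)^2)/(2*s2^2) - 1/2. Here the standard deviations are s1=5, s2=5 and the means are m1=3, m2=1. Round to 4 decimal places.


KL divergence between normal distributions:
KL = log(s2/s1) + (s1^2 + (m1-m2)^2)/(2*s2^2) - 1/2.
log(5/5) = 0.0.
(5^2 + (3-1)^2)/(2*5^2) = (25 + 4)/50 = 0.58.
KL = 0.0 + 0.58 - 0.5 = 0.0800

0.0800


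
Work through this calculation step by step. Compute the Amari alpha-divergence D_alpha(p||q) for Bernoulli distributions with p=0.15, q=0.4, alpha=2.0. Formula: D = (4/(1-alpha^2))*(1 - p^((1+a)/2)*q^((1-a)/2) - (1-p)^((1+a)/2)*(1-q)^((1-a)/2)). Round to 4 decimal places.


Amari alpha-divergence:
D = (4/(1-alpha^2))*(1 - p^((1+a)/2)*q^((1-a)/2) - (1-p)^((1+a)/2)*(1-q)^((1-a)/2)).
alpha = 2.0, p = 0.15, q = 0.4.
e1 = (1+alpha)/2 = 1.5, e2 = (1-alpha)/2 = -0.5.
t1 = p^e1 * q^e2 = 0.15^1.5 * 0.4^-0.5 = 0.091856.
t2 = (1-p)^e1 * (1-q)^e2 = 0.85^1.5 * 0.6^-0.5 = 1.011702.
4/(1-alpha^2) = -1.333333.
D = -1.333333*(1 - 0.091856 - 1.011702) = 0.1381

0.1381


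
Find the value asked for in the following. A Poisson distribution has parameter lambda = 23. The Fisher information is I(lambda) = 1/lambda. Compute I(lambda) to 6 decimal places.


Fisher information for Poisson: I(lambda) = 1/lambda.
lambda = 23.
I(lambda) = 1/23 = 0.043478

0.043478


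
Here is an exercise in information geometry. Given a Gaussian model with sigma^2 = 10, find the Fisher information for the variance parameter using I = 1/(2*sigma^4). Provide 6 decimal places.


Fisher information for variance: I(sigma^2) = 1/(2*sigma^4).
sigma^2 = 10, so sigma^4 = 100.
I = 1/(2*100) = 1/200 = 0.005000

0.005000


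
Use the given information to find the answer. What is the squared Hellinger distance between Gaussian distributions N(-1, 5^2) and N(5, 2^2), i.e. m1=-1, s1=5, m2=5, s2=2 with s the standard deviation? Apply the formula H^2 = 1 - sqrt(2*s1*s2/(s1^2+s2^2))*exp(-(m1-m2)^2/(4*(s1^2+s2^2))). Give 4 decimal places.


Squared Hellinger distance for Gaussians:
H^2 = 1 - sqrt(2*s1*s2/(s1^2+s2^2)) * exp(-(m1-m2)^2/(4*(s1^2+s2^2))).
s1^2 = 25, s2^2 = 4, s1^2+s2^2 = 29.
sqrt(2*5*2/(29)) = 0.830455.
(m1-m2)^2 = (-6)^2 = 36.
exp(-36/(4*29)) = exp(-0.310345) = 0.733194.
H^2 = 1 - 0.830455*0.733194 = 0.3911

0.3911


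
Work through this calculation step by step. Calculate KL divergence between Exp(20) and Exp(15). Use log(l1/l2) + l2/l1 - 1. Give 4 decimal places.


KL divergence for exponential family:
KL = log(l1/l2) + l2/l1 - 1.
log(20/15) = 0.287682.
15/20 = 0.75.
KL = 0.287682 + 0.75 - 1 = 0.0377

0.0377


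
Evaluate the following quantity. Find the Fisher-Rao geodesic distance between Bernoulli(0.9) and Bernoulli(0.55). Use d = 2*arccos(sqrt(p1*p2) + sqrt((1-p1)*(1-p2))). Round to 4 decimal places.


Geodesic distance on Bernoulli manifold:
d(p1,p2) = 2*arccos(sqrt(p1*p2) + sqrt((1-p1)*(1-p2))).
sqrt(p1*p2) = sqrt(0.9*0.55) = 0.703562.
sqrt((1-p1)*(1-p2)) = sqrt(0.1*0.45) = 0.212132.
arg = 0.703562 + 0.212132 = 0.915694.
d = 2*arccos(0.915694) = 0.8271

0.8271


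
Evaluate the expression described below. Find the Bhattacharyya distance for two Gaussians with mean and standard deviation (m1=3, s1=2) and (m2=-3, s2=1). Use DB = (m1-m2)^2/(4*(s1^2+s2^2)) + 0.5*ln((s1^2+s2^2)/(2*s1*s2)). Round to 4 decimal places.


Bhattacharyya distance between two Gaussians:
DB = (m1-m2)^2/(4*(s1^2+s2^2)) + (1/2)*ln((s1^2+s2^2)/(2*s1*s2)).
(m1-m2)^2 = (6)^2 = 36.
s1^2+s2^2 = 4 + 1 = 5.
term1 = 36/20 = 1.8.
term2 = 0.5*ln(5/4.0) = 0.111572.
DB = 1.8 + 0.111572 = 1.9116

1.9116


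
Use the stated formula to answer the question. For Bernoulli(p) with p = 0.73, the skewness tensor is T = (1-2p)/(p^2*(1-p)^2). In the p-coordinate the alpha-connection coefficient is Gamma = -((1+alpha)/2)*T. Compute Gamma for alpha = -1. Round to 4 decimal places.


Skewness (Amari-Chentsov) tensor: T = (1-2p)/(p^2*(1-p)^2).
p = 0.73, 1-2p = -0.46, p^2 = 0.5329, (1-p)^2 = 0.0729.
T = -0.46/(0.5329 * 0.0729) = -11.840896.
In the p-coordinate, Gamma^(alpha) = Gamma^(0) - (alpha/2)*T with Gamma^(0) = (1/2)*g'(p) = -T/2,
so Gamma^(alpha) = -((1+alpha)/2)*T.
alpha = -1, -(1+alpha)/2 = 0.0.
Gamma = 0.0 * -11.840896 = 0.0000

0.0000


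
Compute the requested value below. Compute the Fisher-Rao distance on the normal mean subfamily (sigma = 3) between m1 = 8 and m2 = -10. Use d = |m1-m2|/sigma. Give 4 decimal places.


On the fixed-variance normal subfamily, geodesic distance = |m1-m2|/sigma.
|8 - -10| = 18.
sigma = 3.
d = 18/3 = 6.0000

6.0000


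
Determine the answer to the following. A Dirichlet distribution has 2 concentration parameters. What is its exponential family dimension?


Exponential family dimension calculation:
Dirichlet with 2 components has 2 natural parameters.

2


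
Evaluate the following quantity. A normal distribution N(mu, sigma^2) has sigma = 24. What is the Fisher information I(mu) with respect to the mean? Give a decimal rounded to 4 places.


The Fisher information for the mean of a normal distribution is I(mu) = 1/sigma^2.
sigma = 24, so sigma^2 = 576.
I(mu) = 1/576 = 0.0017

0.0017


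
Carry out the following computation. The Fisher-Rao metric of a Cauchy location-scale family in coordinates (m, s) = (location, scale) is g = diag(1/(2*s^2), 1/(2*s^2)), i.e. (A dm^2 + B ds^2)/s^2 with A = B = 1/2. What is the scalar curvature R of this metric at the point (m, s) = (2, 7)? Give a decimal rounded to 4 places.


The metric has the form g = (A dm^2 + B ds^2)/s^2 with A = 1/2, B = 1/2.
Substitute u = sqrt(A/B)*m: g = B*(du^2 + ds^2)/s^2, i.e. B times the
Poincare upper half-plane metric, which has constant Gaussian curvature -1.
Scaling a 2D metric by a constant c divides the Gaussian curvature by c,
so K = -1/B = -1/(1/2) = -2.0000 everywhere (the point (m, s) = (2, 7) is irrelevant:
the curvature is constant).
Scalar curvature in dimension 2: R = 2K = -2/(1/2) = -4.0000.

-4.0000


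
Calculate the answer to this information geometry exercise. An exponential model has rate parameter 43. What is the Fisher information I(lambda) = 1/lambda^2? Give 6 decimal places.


Fisher information for exponential: I(lambda) = 1/lambda^2.
lambda = 43, lambda^2 = 1849.
I = 1/1849 = 0.000541

0.000541


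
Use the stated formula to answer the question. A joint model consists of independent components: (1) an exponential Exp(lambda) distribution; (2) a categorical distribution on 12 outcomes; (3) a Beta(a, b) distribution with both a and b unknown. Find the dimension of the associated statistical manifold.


The dimension of a statistical manifold equals the number of free
(independent) real parameters of the model. For a product of independent
blocks the parameter counts add.
- exponential (lambda): 1.
- categorical on 12 outcomes (probabilities sum to 1): 12-1 = 11.
- Beta (a, b): 2.
Total = 1 + 11 + 2 = 14.
Dimension = 14

14


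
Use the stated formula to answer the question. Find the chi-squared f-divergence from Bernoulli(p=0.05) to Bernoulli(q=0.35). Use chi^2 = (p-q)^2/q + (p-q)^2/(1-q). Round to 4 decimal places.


Chi-squared divergence between Bernoulli distributions:
chi^2 = (p-q)^2/q + (p-q)^2/(1-q).
p = 0.05, q = 0.35, p-q = -0.3.
(p-q)^2 = 0.09.
term1 = 0.09/0.35 = 0.257143.
term2 = 0.09/0.65 = 0.138462.
chi^2 = 0.257143 + 0.138462 = 0.3956

0.3956


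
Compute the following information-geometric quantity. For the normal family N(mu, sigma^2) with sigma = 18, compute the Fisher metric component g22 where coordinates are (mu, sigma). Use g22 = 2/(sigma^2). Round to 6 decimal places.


For the 2-parameter normal family, the Fisher metric has:
  g11 = 1/sigma^2, g22 = 2/sigma^2.
sigma = 18, sigma^2 = 324.
g22 = 0.006173

0.006173


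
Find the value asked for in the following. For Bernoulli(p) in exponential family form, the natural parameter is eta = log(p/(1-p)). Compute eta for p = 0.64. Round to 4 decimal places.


Natural parameter for Bernoulli: eta = log(p/(1-p)).
p = 0.64, 1-p = 0.36.
p/(1-p) = 1.777778.
eta = log(1.777778) = 0.5754

0.5754


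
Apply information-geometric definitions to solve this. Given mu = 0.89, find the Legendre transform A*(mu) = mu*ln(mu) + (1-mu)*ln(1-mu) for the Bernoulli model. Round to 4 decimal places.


Legendre transform for Bernoulli:
A*(mu) = mu*log(mu) + (1-mu)*log(1-mu).
mu = 0.89, 1-mu = 0.11.
mu*log(mu) = 0.89*log(0.89) = -0.103715.
(1-mu)*log(1-mu) = 0.11*log(0.11) = -0.2428.
A* = -0.103715 + -0.2428 = -0.3465

-0.3465


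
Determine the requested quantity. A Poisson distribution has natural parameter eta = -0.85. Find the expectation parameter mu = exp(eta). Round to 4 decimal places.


Expectation parameter for Poisson exponential family:
mu = exp(eta).
eta = -0.85.
mu = exp(-0.85) = 0.4274

0.4274


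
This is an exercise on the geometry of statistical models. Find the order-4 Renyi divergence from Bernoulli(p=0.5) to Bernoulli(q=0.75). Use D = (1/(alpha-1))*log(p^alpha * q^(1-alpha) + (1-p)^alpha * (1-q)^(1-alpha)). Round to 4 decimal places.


Renyi divergence of order alpha between Bernoulli distributions:
D = (1/(alpha-1))*log(p^alpha * q^(1-alpha) + (1-p)^alpha * (1-q)^(1-alpha)).
alpha = 4, p = 0.5, q = 0.75.
p^alpha * q^(1-alpha) = 0.5^4 * 0.75^-3 = 0.148148.
(1-p)^alpha * (1-q)^(1-alpha) = 0.5^4 * 0.25^-3 = 4.0.
sum = 0.148148 + 4.0 = 4.148148.
D = (1/3)*log(4.148148) = 0.4742

0.4742


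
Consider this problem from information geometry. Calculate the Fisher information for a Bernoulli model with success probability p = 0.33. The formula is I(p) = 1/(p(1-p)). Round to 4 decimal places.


For Bernoulli(p), Fisher information is I(p) = 1/(p*(1-p)).
p = 0.33, 1-p = 0.67.
p*(1-p) = 0.2211.
I(p) = 1/0.2211 = 4.5228

4.5228


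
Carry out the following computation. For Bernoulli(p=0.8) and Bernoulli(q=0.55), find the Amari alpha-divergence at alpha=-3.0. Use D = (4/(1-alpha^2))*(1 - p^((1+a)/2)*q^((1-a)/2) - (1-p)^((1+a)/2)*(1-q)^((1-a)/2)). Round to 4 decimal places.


Amari alpha-divergence:
D = (4/(1-alpha^2))*(1 - p^((1+a)/2)*q^((1-a)/2) - (1-p)^((1+a)/2)*(1-q)^((1-a)/2)).
alpha = -3.0, p = 0.8, q = 0.55.
e1 = (1+alpha)/2 = -1.0, e2 = (1-alpha)/2 = 2.0.
t1 = p^e1 * q^e2 = 0.8^-1.0 * 0.55^2.0 = 0.378125.
t2 = (1-p)^e1 * (1-q)^e2 = 0.2^-1.0 * 0.45^2.0 = 1.0125.
4/(1-alpha^2) = -0.5.
D = -0.5*(1 - 0.378125 - 1.0125) = 0.1953

0.1953


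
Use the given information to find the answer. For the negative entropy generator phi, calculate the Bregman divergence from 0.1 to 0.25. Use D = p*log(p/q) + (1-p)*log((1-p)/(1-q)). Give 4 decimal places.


Bregman divergence with negative entropy generator:
D = p*log(p/q) + (1-p)*log((1-p)/(1-q)).
p = 0.1, q = 0.25.
p*log(p/q) = 0.1*log(0.1/0.25) = -0.091629.
(1-p)*log((1-p)/(1-q)) = 0.9*log(0.9/0.75) = 0.164089.
D = -0.091629 + 0.164089 = 0.0725

0.0725


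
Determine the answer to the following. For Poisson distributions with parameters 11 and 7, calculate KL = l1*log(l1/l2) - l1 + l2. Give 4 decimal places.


KL divergence for Poisson:
KL = l1*log(l1/l2) - l1 + l2.
l1 = 11, l2 = 7.
log(11/7) = 0.451985.
l1*log(l1/l2) = 11 * 0.451985 = 4.971836.
KL = 4.971836 - 11 + 7 = 0.9718

0.9718


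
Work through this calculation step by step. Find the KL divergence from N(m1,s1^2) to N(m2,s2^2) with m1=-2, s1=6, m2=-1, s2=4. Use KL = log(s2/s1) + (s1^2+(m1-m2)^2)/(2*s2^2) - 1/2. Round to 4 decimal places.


KL divergence between normal distributions:
KL = log(s2/s1) + (s1^2 + (m1-m2)^2)/(2*s2^2) - 1/2.
log(4/6) = -0.405465.
(6^2 + (-2--1)^2)/(2*4^2) = (36 + 1)/32 = 1.15625.
KL = -0.405465 + 1.15625 - 0.5 = 0.2508

0.2508


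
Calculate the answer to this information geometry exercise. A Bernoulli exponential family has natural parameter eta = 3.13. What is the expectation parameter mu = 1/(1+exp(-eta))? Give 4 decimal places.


Dual coordinate (expectation parameter) for Bernoulli:
mu = 1/(1+exp(-eta)).
eta = 3.13.
exp(-eta) = exp(-3.13) = 0.043718.
mu = 1/(1+0.043718) = 0.9581

0.9581


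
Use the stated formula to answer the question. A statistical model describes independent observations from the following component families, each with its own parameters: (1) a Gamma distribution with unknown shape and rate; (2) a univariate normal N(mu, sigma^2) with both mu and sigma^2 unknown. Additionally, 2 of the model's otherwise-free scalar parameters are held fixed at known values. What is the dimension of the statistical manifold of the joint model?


The dimension of a statistical manifold equals the number of free
(independent) real parameters of the model. For a product of independent
blocks the parameter counts add.
- Gamma (shape, rate): 2.
- normal (mu, sigma^2): 2.
Total = 2 + 2 = 4.
2 parameter(s) fixed at known values: 4 - 2 = 2.
Dimension = 2

2


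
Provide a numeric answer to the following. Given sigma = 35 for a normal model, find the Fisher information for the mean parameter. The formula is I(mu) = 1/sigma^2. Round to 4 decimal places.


The Fisher information for the mean of a normal distribution is I(mu) = 1/sigma^2.
sigma = 35, so sigma^2 = 1225.
I(mu) = 1/1225 = 0.0008

0.0008


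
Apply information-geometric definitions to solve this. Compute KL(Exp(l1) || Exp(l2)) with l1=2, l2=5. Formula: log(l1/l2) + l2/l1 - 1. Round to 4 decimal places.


KL divergence for exponential family:
KL = log(l1/l2) + l2/l1 - 1.
log(2/5) = -0.916291.
5/2 = 2.5.
KL = -0.916291 + 2.5 - 1 = 0.5837

0.5837


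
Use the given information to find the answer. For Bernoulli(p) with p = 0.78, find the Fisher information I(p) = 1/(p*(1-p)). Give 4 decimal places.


For Bernoulli(p), Fisher information is I(p) = 1/(p*(1-p)).
p = 0.78, 1-p = 0.22.
p*(1-p) = 0.1716.
I(p) = 1/0.1716 = 5.8275

5.8275


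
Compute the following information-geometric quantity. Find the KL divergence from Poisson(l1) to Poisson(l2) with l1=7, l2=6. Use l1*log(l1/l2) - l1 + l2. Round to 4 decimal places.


KL divergence for Poisson:
KL = l1*log(l1/l2) - l1 + l2.
l1 = 7, l2 = 6.
log(7/6) = 0.154151.
l1*log(l1/l2) = 7 * 0.154151 = 1.079055.
KL = 1.079055 - 7 + 6 = 0.0791

0.0791


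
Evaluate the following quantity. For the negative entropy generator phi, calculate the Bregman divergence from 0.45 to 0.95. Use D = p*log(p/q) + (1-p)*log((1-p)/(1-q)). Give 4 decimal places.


Bregman divergence with negative entropy generator:
D = p*log(p/q) + (1-p)*log((1-p)/(1-q)).
p = 0.45, q = 0.95.
p*log(p/q) = 0.45*log(0.45/0.95) = -0.336246.
(1-p)*log((1-p)/(1-q)) = 0.55*log(0.55/0.05) = 1.318842.
D = -0.336246 + 1.318842 = 0.9826

0.9826


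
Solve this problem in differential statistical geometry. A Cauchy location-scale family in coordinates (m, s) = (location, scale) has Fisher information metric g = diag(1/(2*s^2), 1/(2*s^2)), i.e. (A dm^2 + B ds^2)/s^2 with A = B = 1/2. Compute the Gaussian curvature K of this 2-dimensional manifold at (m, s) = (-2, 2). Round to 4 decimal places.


The metric has the form g = (A dm^2 + B ds^2)/s^2 with A = 1/2, B = 1/2.
Substitute u = sqrt(A/B)*m: g = B*(du^2 + ds^2)/s^2, i.e. B times the
Poincare upper half-plane metric, which has constant Gaussian curvature -1.
Scaling a 2D metric by a constant c divides the Gaussian curvature by c,
so K = -1/B = -1/(1/2) = -2.0000 everywhere (the point (m, s) = (-2, 2) is irrelevant:
the curvature is constant).
The requested Gaussian curvature is K = -2.0000.

-2.0000
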